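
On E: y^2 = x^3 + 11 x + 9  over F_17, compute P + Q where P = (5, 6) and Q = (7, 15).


P != Q, so use the chord formula.
s = (y2 - y1) / (x2 - x1) = (9) / (2) mod 17 = 13
x3 = s^2 - x1 - x2 mod 17 = 13^2 - 5 - 7 = 4
y3 = s (x1 - x3) - y1 mod 17 = 13 * (5 - 4) - 6 = 7

P + Q = (4, 7)


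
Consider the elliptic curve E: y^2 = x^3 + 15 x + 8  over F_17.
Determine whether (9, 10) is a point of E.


Check whether y^2 = x^3 + 15 x + 8 (mod 17) for (x, y) = (9, 10).
LHS: y^2 = 10^2 mod 17 = 15
RHS: x^3 + 15 x + 8 = 9^3 + 15*9 + 8 mod 17 = 5
LHS != RHS

No, not on the curve


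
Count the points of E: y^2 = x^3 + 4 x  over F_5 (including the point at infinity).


For each x in F_5, count y with y^2 = x^3 + 4 x + 0 mod 5:
  x = 0: RHS = 0, y in [0]  -> 1 point(s)
  x = 1: RHS = 0, y in [0]  -> 1 point(s)
  x = 2: RHS = 1, y in [1, 4]  -> 2 point(s)
  x = 3: RHS = 4, y in [2, 3]  -> 2 point(s)
  x = 4: RHS = 0, y in [0]  -> 1 point(s)
Affine points: 7. Add the point at infinity: total = 8.

#E(F_5) = 8


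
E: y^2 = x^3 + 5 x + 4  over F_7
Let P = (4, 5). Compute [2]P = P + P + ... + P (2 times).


k = 2 = 10_2 (binary, LSB first: 01)
Double-and-add from P = (4, 5):
  bit 0 = 0: acc unchanged = O
  bit 1 = 1: acc = O + (0, 5) = (0, 5)

2P = (0, 5)


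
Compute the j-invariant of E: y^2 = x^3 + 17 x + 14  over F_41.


Delta = -16(4 a^3 + 27 b^2) mod 41 = 31
-1728 * (4 a)^3 = -1728 * (4*17)^3 mod 41 = 23
j = 23 * 31^(-1) mod 41 = 10

j = 10 (mod 41)


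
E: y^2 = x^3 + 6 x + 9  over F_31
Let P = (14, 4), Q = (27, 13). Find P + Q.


P != Q, so use the chord formula.
s = (y2 - y1) / (x2 - x1) = (9) / (13) mod 31 = 15
x3 = s^2 - x1 - x2 mod 31 = 15^2 - 14 - 27 = 29
y3 = s (x1 - x3) - y1 mod 31 = 15 * (14 - 29) - 4 = 19

P + Q = (29, 19)


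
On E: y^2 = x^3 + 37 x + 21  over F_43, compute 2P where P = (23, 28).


Doubling: s = (3 x1^2 + a) / (2 y1)
s = (3*23^2 + 37) / (2*28) mod 43 = 29
x3 = s^2 - 2 x1 mod 43 = 29^2 - 2*23 = 21
y3 = s (x1 - x3) - y1 mod 43 = 29 * (23 - 21) - 28 = 30

2P = (21, 30)


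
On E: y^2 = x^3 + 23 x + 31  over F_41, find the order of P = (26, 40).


Compute successive multiples of P until we hit O:
  1P = (26, 40)
  2P = (20, 39)
  3P = (3, 39)
  4P = (22, 19)
  5P = (18, 2)
  6P = (17, 13)
  7P = (7, 17)
  8P = (29, 6)
  ... (continuing to 53P)
  53P = O

ord(P) = 53


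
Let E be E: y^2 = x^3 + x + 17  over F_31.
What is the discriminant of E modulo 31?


4 a^3 + 27 b^2 = 4*1^3 + 27*17^2 = 4 + 7803 = 7807
Delta = -16 * (7807) = -124912
Delta mod 31 = 18

Delta = 18 (mod 31)


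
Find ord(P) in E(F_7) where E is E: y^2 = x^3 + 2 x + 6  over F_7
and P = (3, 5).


Compute successive multiples of P until we hit O:
  1P = (3, 5)
  2P = (5, 6)
  3P = (1, 3)
  4P = (4, 1)
  5P = (2, 5)
  6P = (2, 2)
  7P = (4, 6)
  8P = (1, 4)
  ... (continuing to 11P)
  11P = O

ord(P) = 11


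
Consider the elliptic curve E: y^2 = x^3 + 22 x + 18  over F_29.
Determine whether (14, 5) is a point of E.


Check whether y^2 = x^3 + 22 x + 18 (mod 29) for (x, y) = (14, 5).
LHS: y^2 = 5^2 mod 29 = 25
RHS: x^3 + 22 x + 18 = 14^3 + 22*14 + 18 mod 29 = 25
LHS = RHS

Yes, on the curve


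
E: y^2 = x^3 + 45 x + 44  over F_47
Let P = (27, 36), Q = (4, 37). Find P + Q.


P != Q, so use the chord formula.
s = (y2 - y1) / (x2 - x1) = (1) / (24) mod 47 = 2
x3 = s^2 - x1 - x2 mod 47 = 2^2 - 27 - 4 = 20
y3 = s (x1 - x3) - y1 mod 47 = 2 * (27 - 20) - 36 = 25

P + Q = (20, 25)


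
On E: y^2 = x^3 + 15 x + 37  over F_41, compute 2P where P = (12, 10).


Doubling: s = (3 x1^2 + a) / (2 y1)
s = (3*12^2 + 15) / (2*10) mod 41 = 8
x3 = s^2 - 2 x1 mod 41 = 8^2 - 2*12 = 40
y3 = s (x1 - x3) - y1 mod 41 = 8 * (12 - 40) - 10 = 12

2P = (40, 12)


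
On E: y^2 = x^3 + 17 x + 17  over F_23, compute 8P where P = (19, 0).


k = 8 = 1000_2 (binary, LSB first: 0001)
Double-and-add from P = (19, 0):
  bit 0 = 0: acc unchanged = O
  bit 1 = 0: acc unchanged = O
  bit 2 = 0: acc unchanged = O
  bit 3 = 1: acc = O + O = O

8P = O


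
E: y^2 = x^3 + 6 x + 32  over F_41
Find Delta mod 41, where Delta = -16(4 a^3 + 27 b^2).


4 a^3 + 27 b^2 = 4*6^3 + 27*32^2 = 864 + 27648 = 28512
Delta = -16 * (28512) = -456192
Delta mod 41 = 15

Delta = 15 (mod 41)


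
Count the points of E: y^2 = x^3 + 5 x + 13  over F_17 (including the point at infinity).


For each x in F_17, count y with y^2 = x^3 + 5 x + 13 mod 17:
  x = 0: RHS = 13, y in [8, 9]  -> 2 point(s)
  x = 1: RHS = 2, y in [6, 11]  -> 2 point(s)
  x = 3: RHS = 4, y in [2, 15]  -> 2 point(s)
  x = 6: RHS = 4, y in [2, 15]  -> 2 point(s)
  x = 7: RHS = 0, y in [0]  -> 1 point(s)
  x = 8: RHS = 4, y in [2, 15]  -> 2 point(s)
  x = 10: RHS = 9, y in [3, 14]  -> 2 point(s)
  x = 12: RHS = 16, y in [4, 13]  -> 2 point(s)
Affine points: 15. Add the point at infinity: total = 16.

#E(F_17) = 16


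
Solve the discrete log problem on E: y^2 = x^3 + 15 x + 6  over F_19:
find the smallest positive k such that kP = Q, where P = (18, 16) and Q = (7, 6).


Enumerate multiples of P until we hit Q = (7, 6):
  1P = (18, 16)
  2P = (11, 1)
  3P = (7, 13)
  4P = (17, 5)
  5P = (10, 15)
  6P = (2, 5)
  7P = (4, 15)
  8P = (13, 2)
  9P = (8, 12)
  10P = (0, 14)
  11P = (5, 15)
  12P = (5, 4)
  13P = (0, 5)
  14P = (8, 7)
  15P = (13, 17)
  16P = (4, 4)
  17P = (2, 14)
  18P = (10, 4)
  19P = (17, 14)
  20P = (7, 6)
Match found at i = 20.

k = 20


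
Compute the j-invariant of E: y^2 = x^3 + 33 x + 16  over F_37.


Delta = -16(4 a^3 + 27 b^2) mod 37 = 27
-1728 * (4 a)^3 = -1728 * (4*33)^3 mod 37 = 10
j = 10 * 27^(-1) mod 37 = 36

j = 36 (mod 37)


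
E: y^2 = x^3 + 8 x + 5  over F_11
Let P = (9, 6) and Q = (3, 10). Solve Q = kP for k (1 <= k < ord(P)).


Enumerate multiples of P until we hit Q = (3, 10):
  1P = (9, 6)
  2P = (8, 3)
  3P = (3, 1)
  4P = (0, 7)
  5P = (5, 7)
  6P = (6, 7)
  7P = (1, 6)
  8P = (1, 5)
  9P = (6, 4)
  10P = (5, 4)
  11P = (0, 4)
  12P = (3, 10)
Match found at i = 12.

k = 12


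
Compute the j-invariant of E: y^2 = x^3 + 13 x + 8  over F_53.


Delta = -16(4 a^3 + 27 b^2) mod 53 = 19
-1728 * (4 a)^3 = -1728 * (4*13)^3 mod 53 = 32
j = 32 * 19^(-1) mod 53 = 24

j = 24 (mod 53)


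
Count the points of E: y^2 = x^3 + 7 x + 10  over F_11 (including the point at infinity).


For each x in F_11, count y with y^2 = x^3 + 7 x + 10 mod 11:
  x = 3: RHS = 3, y in [5, 6]  -> 2 point(s)
  x = 4: RHS = 3, y in [5, 6]  -> 2 point(s)
  x = 5: RHS = 5, y in [4, 7]  -> 2 point(s)
  x = 6: RHS = 4, y in [2, 9]  -> 2 point(s)
Affine points: 8. Add the point at infinity: total = 9.

#E(F_11) = 9


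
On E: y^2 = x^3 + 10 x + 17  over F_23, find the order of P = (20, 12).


Compute successive multiples of P until we hit O:
  1P = (20, 12)
  2P = (18, 16)
  3P = (12, 18)
  4P = (16, 8)
  5P = (11, 20)
  6P = (5, 13)
  7P = (7, 4)
  8P = (4, 12)
  ... (continuing to 28P)
  28P = O

ord(P) = 28


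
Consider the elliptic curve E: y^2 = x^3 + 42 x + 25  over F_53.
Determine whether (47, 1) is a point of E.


Check whether y^2 = x^3 + 42 x + 25 (mod 53) for (x, y) = (47, 1).
LHS: y^2 = 1^2 mod 53 = 1
RHS: x^3 + 42 x + 25 = 47^3 + 42*47 + 25 mod 53 = 34
LHS != RHS

No, not on the curve


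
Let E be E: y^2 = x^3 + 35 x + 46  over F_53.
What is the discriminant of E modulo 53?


4 a^3 + 27 b^2 = 4*35^3 + 27*46^2 = 171500 + 57132 = 228632
Delta = -16 * (228632) = -3658112
Delta mod 53 = 1

Delta = 1 (mod 53)


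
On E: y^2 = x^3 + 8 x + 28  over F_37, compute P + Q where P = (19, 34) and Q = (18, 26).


P != Q, so use the chord formula.
s = (y2 - y1) / (x2 - x1) = (29) / (36) mod 37 = 8
x3 = s^2 - x1 - x2 mod 37 = 8^2 - 19 - 18 = 27
y3 = s (x1 - x3) - y1 mod 37 = 8 * (19 - 27) - 34 = 13

P + Q = (27, 13)


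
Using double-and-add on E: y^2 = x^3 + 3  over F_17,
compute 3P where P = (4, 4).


k = 3 = 11_2 (binary, LSB first: 11)
Double-and-add from P = (4, 4):
  bit 0 = 1: acc = O + (4, 4) = (4, 4)
  bit 1 = 1: acc = (4, 4) + (11, 5) = (10, 0)

3P = (10, 0)


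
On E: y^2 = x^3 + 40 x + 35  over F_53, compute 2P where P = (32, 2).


Doubling: s = (3 x1^2 + a) / (2 y1)
s = (3*32^2 + 40) / (2*2) mod 53 = 36
x3 = s^2 - 2 x1 mod 53 = 36^2 - 2*32 = 13
y3 = s (x1 - x3) - y1 mod 53 = 36 * (32 - 13) - 2 = 46

2P = (13, 46)


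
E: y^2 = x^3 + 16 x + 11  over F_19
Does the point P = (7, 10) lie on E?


Check whether y^2 = x^3 + 16 x + 11 (mod 19) for (x, y) = (7, 10).
LHS: y^2 = 10^2 mod 19 = 5
RHS: x^3 + 16 x + 11 = 7^3 + 16*7 + 11 mod 19 = 10
LHS != RHS

No, not on the curve


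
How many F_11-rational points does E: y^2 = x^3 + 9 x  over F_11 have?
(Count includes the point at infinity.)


For each x in F_11, count y with y^2 = x^3 + 9 x + 0 mod 11:
  x = 0: RHS = 0, y in [0]  -> 1 point(s)
  x = 2: RHS = 4, y in [2, 9]  -> 2 point(s)
  x = 4: RHS = 1, y in [1, 10]  -> 2 point(s)
  x = 5: RHS = 5, y in [4, 7]  -> 2 point(s)
  x = 8: RHS = 1, y in [1, 10]  -> 2 point(s)
  x = 10: RHS = 1, y in [1, 10]  -> 2 point(s)
Affine points: 11. Add the point at infinity: total = 12.

#E(F_11) = 12


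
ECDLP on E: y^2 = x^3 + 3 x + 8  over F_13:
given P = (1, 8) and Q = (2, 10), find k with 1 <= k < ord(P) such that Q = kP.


Enumerate multiples of P until we hit Q = (2, 10):
  1P = (1, 8)
  2P = (2, 3)
  3P = (9, 6)
  4P = (12, 11)
  5P = (12, 2)
  6P = (9, 7)
  7P = (2, 10)
Match found at i = 7.

k = 7


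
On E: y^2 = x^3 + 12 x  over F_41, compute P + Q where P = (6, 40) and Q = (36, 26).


P != Q, so use the chord formula.
s = (y2 - y1) / (x2 - x1) = (27) / (30) mod 41 = 5
x3 = s^2 - x1 - x2 mod 41 = 5^2 - 6 - 36 = 24
y3 = s (x1 - x3) - y1 mod 41 = 5 * (6 - 24) - 40 = 34

P + Q = (24, 34)


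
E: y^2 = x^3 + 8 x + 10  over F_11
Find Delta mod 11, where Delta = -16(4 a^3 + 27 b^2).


4 a^3 + 27 b^2 = 4*8^3 + 27*10^2 = 2048 + 2700 = 4748
Delta = -16 * (4748) = -75968
Delta mod 11 = 9

Delta = 9 (mod 11)


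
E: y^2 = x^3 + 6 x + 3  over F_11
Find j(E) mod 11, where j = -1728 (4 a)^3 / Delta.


Delta = -16(4 a^3 + 27 b^2) mod 11 = 9
-1728 * (4 a)^3 = -1728 * (4*6)^3 mod 11 = 3
j = 3 * 9^(-1) mod 11 = 4

j = 4 (mod 11)


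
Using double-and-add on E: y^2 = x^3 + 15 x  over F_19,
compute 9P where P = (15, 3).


k = 9 = 1001_2 (binary, LSB first: 1001)
Double-and-add from P = (15, 3):
  bit 0 = 1: acc = O + (15, 3) = (15, 3)
  bit 1 = 0: acc unchanged = (15, 3)
  bit 2 = 0: acc unchanged = (15, 3)
  bit 3 = 1: acc = (15, 3) + (9, 16) = (15, 16)

9P = (15, 16)


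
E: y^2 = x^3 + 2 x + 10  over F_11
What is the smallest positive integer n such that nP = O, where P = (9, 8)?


Compute successive multiples of P until we hit O:
  1P = (9, 8)
  2P = (7, 2)
  3P = (4, 7)
  4P = (2, 0)
  5P = (4, 4)
  6P = (7, 9)
  7P = (9, 3)
  8P = O

ord(P) = 8


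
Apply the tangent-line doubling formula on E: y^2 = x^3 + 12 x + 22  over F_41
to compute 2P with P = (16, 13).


Doubling: s = (3 x1^2 + a) / (2 y1)
s = (3*16^2 + 12) / (2*13) mod 41 = 30
x3 = s^2 - 2 x1 mod 41 = 30^2 - 2*16 = 7
y3 = s (x1 - x3) - y1 mod 41 = 30 * (16 - 7) - 13 = 11

2P = (7, 11)


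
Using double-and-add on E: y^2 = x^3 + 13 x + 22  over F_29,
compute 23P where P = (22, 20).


k = 23 = 10111_2 (binary, LSB first: 11101)
Double-and-add from P = (22, 20):
  bit 0 = 1: acc = O + (22, 20) = (22, 20)
  bit 1 = 1: acc = (22, 20) + (1, 6) = (0, 14)
  bit 2 = 1: acc = (0, 14) + (3, 1) = (19, 20)
  bit 3 = 0: acc unchanged = (19, 20)
  bit 4 = 1: acc = (19, 20) + (15, 5) = (0, 15)

23P = (0, 15)


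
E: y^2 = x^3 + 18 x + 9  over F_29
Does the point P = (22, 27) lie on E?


Check whether y^2 = x^3 + 18 x + 9 (mod 29) for (x, y) = (22, 27).
LHS: y^2 = 27^2 mod 29 = 4
RHS: x^3 + 18 x + 9 = 22^3 + 18*22 + 9 mod 29 = 4
LHS = RHS

Yes, on the curve


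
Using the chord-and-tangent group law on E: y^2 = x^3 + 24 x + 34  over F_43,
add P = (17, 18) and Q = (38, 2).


P != Q, so use the chord formula.
s = (y2 - y1) / (x2 - x1) = (27) / (21) mod 43 = 32
x3 = s^2 - x1 - x2 mod 43 = 32^2 - 17 - 38 = 23
y3 = s (x1 - x3) - y1 mod 43 = 32 * (17 - 23) - 18 = 5

P + Q = (23, 5)


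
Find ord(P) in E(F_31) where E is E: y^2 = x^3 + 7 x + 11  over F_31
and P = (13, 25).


Compute successive multiples of P until we hit O:
  1P = (13, 25)
  2P = (15, 9)
  3P = (5, 4)
  4P = (1, 22)
  5P = (19, 20)
  6P = (4, 14)
  7P = (22, 26)
  8P = (14, 30)
  ... (continuing to 34P)
  34P = O

ord(P) = 34


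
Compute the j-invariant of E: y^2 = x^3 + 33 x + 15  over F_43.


Delta = -16(4 a^3 + 27 b^2) mod 43 = 39
-1728 * (4 a)^3 = -1728 * (4*33)^3 mod 43 = 42
j = 42 * 39^(-1) mod 43 = 11

j = 11 (mod 43)


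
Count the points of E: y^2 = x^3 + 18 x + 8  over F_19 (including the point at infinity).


For each x in F_19, count y with y^2 = x^3 + 18 x + 8 mod 19:
  x = 4: RHS = 11, y in [7, 12]  -> 2 point(s)
  x = 6: RHS = 9, y in [3, 16]  -> 2 point(s)
  x = 9: RHS = 6, y in [5, 14]  -> 2 point(s)
  x = 11: RHS = 17, y in [6, 13]  -> 2 point(s)
  x = 13: RHS = 7, y in [8, 11]  -> 2 point(s)
  x = 15: RHS = 5, y in [9, 10]  -> 2 point(s)
Affine points: 12. Add the point at infinity: total = 13.

#E(F_19) = 13


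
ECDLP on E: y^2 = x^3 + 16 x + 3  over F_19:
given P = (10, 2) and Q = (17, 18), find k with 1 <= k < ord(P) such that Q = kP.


Enumerate multiples of P until we hit Q = (17, 18):
  1P = (10, 2)
  2P = (8, 4)
  3P = (2, 9)
  4P = (14, 11)
  5P = (6, 7)
  6P = (1, 1)
  7P = (12, 2)
  8P = (16, 17)
  9P = (4, 13)
  10P = (11, 3)
  11P = (18, 9)
  12P = (17, 18)
Match found at i = 12.

k = 12


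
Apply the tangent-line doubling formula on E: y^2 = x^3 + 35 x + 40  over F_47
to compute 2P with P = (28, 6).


Doubling: s = (3 x1^2 + a) / (2 y1)
s = (3*28^2 + 35) / (2*6) mod 47 = 7
x3 = s^2 - 2 x1 mod 47 = 7^2 - 2*28 = 40
y3 = s (x1 - x3) - y1 mod 47 = 7 * (28 - 40) - 6 = 4

2P = (40, 4)


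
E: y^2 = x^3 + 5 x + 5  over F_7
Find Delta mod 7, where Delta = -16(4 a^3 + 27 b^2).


4 a^3 + 27 b^2 = 4*5^3 + 27*5^2 = 500 + 675 = 1175
Delta = -16 * (1175) = -18800
Delta mod 7 = 2

Delta = 2 (mod 7)


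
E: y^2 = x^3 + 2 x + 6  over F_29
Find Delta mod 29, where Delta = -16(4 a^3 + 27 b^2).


4 a^3 + 27 b^2 = 4*2^3 + 27*6^2 = 32 + 972 = 1004
Delta = -16 * (1004) = -16064
Delta mod 29 = 2

Delta = 2 (mod 29)


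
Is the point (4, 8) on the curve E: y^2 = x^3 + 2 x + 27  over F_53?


Check whether y^2 = x^3 + 2 x + 27 (mod 53) for (x, y) = (4, 8).
LHS: y^2 = 8^2 mod 53 = 11
RHS: x^3 + 2 x + 27 = 4^3 + 2*4 + 27 mod 53 = 46
LHS != RHS

No, not on the curve


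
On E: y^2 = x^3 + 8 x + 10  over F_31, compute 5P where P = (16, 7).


k = 5 = 101_2 (binary, LSB first: 101)
Double-and-add from P = (16, 7):
  bit 0 = 1: acc = O + (16, 7) = (16, 7)
  bit 1 = 0: acc unchanged = (16, 7)
  bit 2 = 1: acc = (16, 7) + (27, 10) = (16, 24)

5P = (16, 24)


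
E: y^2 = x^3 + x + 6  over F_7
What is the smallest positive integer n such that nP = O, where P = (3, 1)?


Compute successive multiples of P until we hit O:
  1P = (3, 1)
  2P = (1, 6)
  3P = (4, 5)
  4P = (2, 3)
  5P = (6, 5)
  6P = (6, 2)
  7P = (2, 4)
  8P = (4, 2)
  ... (continuing to 11P)
  11P = O

ord(P) = 11


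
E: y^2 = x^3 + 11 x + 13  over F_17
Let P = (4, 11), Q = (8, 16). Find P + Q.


P != Q, so use the chord formula.
s = (y2 - y1) / (x2 - x1) = (5) / (4) mod 17 = 14
x3 = s^2 - x1 - x2 mod 17 = 14^2 - 4 - 8 = 14
y3 = s (x1 - x3) - y1 mod 17 = 14 * (4 - 14) - 11 = 2

P + Q = (14, 2)


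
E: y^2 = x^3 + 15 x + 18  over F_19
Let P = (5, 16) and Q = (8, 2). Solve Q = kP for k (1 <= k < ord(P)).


Enumerate multiples of P until we hit Q = (8, 2):
  1P = (5, 16)
  2P = (6, 18)
  3P = (12, 8)
  4P = (13, 4)
  5P = (8, 17)
  6P = (4, 16)
  7P = (10, 3)
  8P = (10, 16)
  9P = (4, 3)
  10P = (8, 2)
Match found at i = 10.

k = 10


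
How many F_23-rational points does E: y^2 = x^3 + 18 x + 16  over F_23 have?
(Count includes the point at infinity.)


For each x in F_23, count y with y^2 = x^3 + 18 x + 16 mod 23:
  x = 0: RHS = 16, y in [4, 19]  -> 2 point(s)
  x = 1: RHS = 12, y in [9, 14]  -> 2 point(s)
  x = 5: RHS = 1, y in [1, 22]  -> 2 point(s)
  x = 6: RHS = 18, y in [8, 15]  -> 2 point(s)
  x = 7: RHS = 2, y in [5, 18]  -> 2 point(s)
  x = 10: RHS = 0, y in [0]  -> 1 point(s)
  x = 11: RHS = 4, y in [2, 21]  -> 2 point(s)
  x = 13: RHS = 9, y in [3, 20]  -> 2 point(s)
  x = 15: RHS = 4, y in [2, 21]  -> 2 point(s)
  x = 18: RHS = 8, y in [10, 13]  -> 2 point(s)
  x = 19: RHS = 18, y in [8, 15]  -> 2 point(s)
  x = 20: RHS = 4, y in [2, 21]  -> 2 point(s)
  x = 21: RHS = 18, y in [8, 15]  -> 2 point(s)
Affine points: 25. Add the point at infinity: total = 26.

#E(F_23) = 26


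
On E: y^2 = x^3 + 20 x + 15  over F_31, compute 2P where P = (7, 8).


Doubling: s = (3 x1^2 + a) / (2 y1)
s = (3*7^2 + 20) / (2*8) mod 31 = 24
x3 = s^2 - 2 x1 mod 31 = 24^2 - 2*7 = 4
y3 = s (x1 - x3) - y1 mod 31 = 24 * (7 - 4) - 8 = 2

2P = (4, 2)


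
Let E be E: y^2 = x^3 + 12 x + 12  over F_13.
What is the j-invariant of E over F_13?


Delta = -16(4 a^3 + 27 b^2) mod 13 = 9
-1728 * (4 a)^3 = -1728 * (4*12)^3 mod 13 = 1
j = 1 * 9^(-1) mod 13 = 3

j = 3 (mod 13)


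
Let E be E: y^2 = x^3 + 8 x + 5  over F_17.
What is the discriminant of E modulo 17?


4 a^3 + 27 b^2 = 4*8^3 + 27*5^2 = 2048 + 675 = 2723
Delta = -16 * (2723) = -43568
Delta mod 17 = 3

Delta = 3 (mod 17)


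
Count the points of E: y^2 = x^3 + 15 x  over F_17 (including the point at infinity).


For each x in F_17, count y with y^2 = x^3 + 15 x + 0 mod 17:
  x = 0: RHS = 0, y in [0]  -> 1 point(s)
  x = 1: RHS = 16, y in [4, 13]  -> 2 point(s)
  x = 2: RHS = 4, y in [2, 15]  -> 2 point(s)
  x = 3: RHS = 4, y in [2, 15]  -> 2 point(s)
  x = 5: RHS = 13, y in [8, 9]  -> 2 point(s)
  x = 6: RHS = 0, y in [0]  -> 1 point(s)
  x = 11: RHS = 0, y in [0]  -> 1 point(s)
  x = 12: RHS = 4, y in [2, 15]  -> 2 point(s)
  x = 14: RHS = 13, y in [8, 9]  -> 2 point(s)
  x = 15: RHS = 13, y in [8, 9]  -> 2 point(s)
  x = 16: RHS = 1, y in [1, 16]  -> 2 point(s)
Affine points: 19. Add the point at infinity: total = 20.

#E(F_17) = 20


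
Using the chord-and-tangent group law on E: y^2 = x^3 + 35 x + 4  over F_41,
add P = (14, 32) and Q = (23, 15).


P != Q, so use the chord formula.
s = (y2 - y1) / (x2 - x1) = (24) / (9) mod 41 = 30
x3 = s^2 - x1 - x2 mod 41 = 30^2 - 14 - 23 = 2
y3 = s (x1 - x3) - y1 mod 41 = 30 * (14 - 2) - 32 = 0

P + Q = (2, 0)


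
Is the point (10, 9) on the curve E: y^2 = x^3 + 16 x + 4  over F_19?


Check whether y^2 = x^3 + 16 x + 4 (mod 19) for (x, y) = (10, 9).
LHS: y^2 = 9^2 mod 19 = 5
RHS: x^3 + 16 x + 4 = 10^3 + 16*10 + 4 mod 19 = 5
LHS = RHS

Yes, on the curve


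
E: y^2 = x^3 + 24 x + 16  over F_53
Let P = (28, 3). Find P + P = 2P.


Doubling: s = (3 x1^2 + a) / (2 y1)
s = (3*28^2 + 24) / (2*3) mod 53 = 25
x3 = s^2 - 2 x1 mod 53 = 25^2 - 2*28 = 39
y3 = s (x1 - x3) - y1 mod 53 = 25 * (28 - 39) - 3 = 40

2P = (39, 40)


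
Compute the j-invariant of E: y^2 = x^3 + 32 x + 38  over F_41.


Delta = -16(4 a^3 + 27 b^2) mod 41 = 5
-1728 * (4 a)^3 = -1728 * (4*32)^3 mod 41 = 29
j = 29 * 5^(-1) mod 41 = 14

j = 14 (mod 41)


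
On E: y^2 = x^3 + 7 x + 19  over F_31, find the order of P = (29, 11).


Compute successive multiples of P until we hit O:
  1P = (29, 11)
  2P = (23, 28)
  3P = (12, 8)
  4P = (25, 28)
  5P = (28, 8)
  6P = (14, 3)
  7P = (27, 19)
  8P = (22, 23)
  ... (continuing to 39P)
  39P = O

ord(P) = 39


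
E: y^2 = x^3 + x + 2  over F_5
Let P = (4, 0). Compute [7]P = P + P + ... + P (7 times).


k = 7 = 111_2 (binary, LSB first: 111)
Double-and-add from P = (4, 0):
  bit 0 = 1: acc = O + (4, 0) = (4, 0)
  bit 1 = 1: acc = (4, 0) + O = (4, 0)
  bit 2 = 1: acc = (4, 0) + O = (4, 0)

7P = (4, 0)


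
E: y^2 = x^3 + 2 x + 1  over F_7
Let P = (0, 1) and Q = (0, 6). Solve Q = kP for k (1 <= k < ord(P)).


Enumerate multiples of P until we hit Q = (0, 6):
  1P = (0, 1)
  2P = (1, 5)
  3P = (1, 2)
  4P = (0, 6)
Match found at i = 4.

k = 4


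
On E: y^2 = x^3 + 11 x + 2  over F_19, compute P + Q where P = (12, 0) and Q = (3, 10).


P != Q, so use the chord formula.
s = (y2 - y1) / (x2 - x1) = (10) / (10) mod 19 = 1
x3 = s^2 - x1 - x2 mod 19 = 1^2 - 12 - 3 = 5
y3 = s (x1 - x3) - y1 mod 19 = 1 * (12 - 5) - 0 = 7

P + Q = (5, 7)


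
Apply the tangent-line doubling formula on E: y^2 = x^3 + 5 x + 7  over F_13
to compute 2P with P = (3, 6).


Doubling: s = (3 x1^2 + a) / (2 y1)
s = (3*3^2 + 5) / (2*6) mod 13 = 7
x3 = s^2 - 2 x1 mod 13 = 7^2 - 2*3 = 4
y3 = s (x1 - x3) - y1 mod 13 = 7 * (3 - 4) - 6 = 0

2P = (4, 0)


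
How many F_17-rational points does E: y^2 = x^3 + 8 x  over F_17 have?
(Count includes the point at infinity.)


For each x in F_17, count y with y^2 = x^3 + 8 x + 0 mod 17:
  x = 0: RHS = 0, y in [0]  -> 1 point(s)
  x = 1: RHS = 9, y in [3, 14]  -> 2 point(s)
  x = 3: RHS = 0, y in [0]  -> 1 point(s)
  x = 6: RHS = 9, y in [3, 14]  -> 2 point(s)
  x = 7: RHS = 8, y in [5, 12]  -> 2 point(s)
  x = 8: RHS = 15, y in [7, 10]  -> 2 point(s)
  x = 9: RHS = 2, y in [6, 11]  -> 2 point(s)
  x = 10: RHS = 9, y in [3, 14]  -> 2 point(s)
  x = 11: RHS = 8, y in [5, 12]  -> 2 point(s)
  x = 14: RHS = 0, y in [0]  -> 1 point(s)
  x = 16: RHS = 8, y in [5, 12]  -> 2 point(s)
Affine points: 19. Add the point at infinity: total = 20.

#E(F_17) = 20


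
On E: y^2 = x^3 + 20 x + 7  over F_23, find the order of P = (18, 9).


Compute successive multiples of P until we hit O:
  1P = (18, 9)
  2P = (3, 5)
  3P = (8, 9)
  4P = (20, 14)
  5P = (20, 9)
  6P = (8, 14)
  7P = (3, 18)
  8P = (18, 14)
  ... (continuing to 9P)
  9P = O

ord(P) = 9


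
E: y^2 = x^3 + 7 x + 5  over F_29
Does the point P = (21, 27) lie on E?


Check whether y^2 = x^3 + 7 x + 5 (mod 29) for (x, y) = (21, 27).
LHS: y^2 = 27^2 mod 29 = 4
RHS: x^3 + 7 x + 5 = 21^3 + 7*21 + 5 mod 29 = 17
LHS != RHS

No, not on the curve


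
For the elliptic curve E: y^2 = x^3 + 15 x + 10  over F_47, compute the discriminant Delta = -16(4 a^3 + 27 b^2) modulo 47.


4 a^3 + 27 b^2 = 4*15^3 + 27*10^2 = 13500 + 2700 = 16200
Delta = -16 * (16200) = -259200
Delta mod 47 = 5

Delta = 5 (mod 47)


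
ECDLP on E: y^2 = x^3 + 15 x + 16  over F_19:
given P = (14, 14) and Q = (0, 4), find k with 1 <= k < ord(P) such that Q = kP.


Enumerate multiples of P until we hit Q = (0, 4):
  1P = (14, 14)
  2P = (15, 14)
  3P = (9, 5)
  4P = (0, 15)
  5P = (2, 15)
  6P = (10, 11)
  7P = (11, 12)
  8P = (5, 11)
  9P = (17, 4)
  10P = (16, 18)
  11P = (12, 9)
  12P = (4, 11)
  13P = (18, 0)
  14P = (4, 8)
  15P = (12, 10)
  16P = (16, 1)
  17P = (17, 15)
  18P = (5, 8)
  19P = (11, 7)
  20P = (10, 8)
  21P = (2, 4)
  22P = (0, 4)
Match found at i = 22.

k = 22


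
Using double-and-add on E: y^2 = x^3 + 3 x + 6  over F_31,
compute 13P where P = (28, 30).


k = 13 = 1101_2 (binary, LSB first: 1011)
Double-and-add from P = (28, 30):
  bit 0 = 1: acc = O + (28, 30) = (28, 30)
  bit 1 = 0: acc unchanged = (28, 30)
  bit 2 = 1: acc = (28, 30) + (19, 3) = (24, 13)
  bit 3 = 1: acc = (24, 13) + (18, 23) = (9, 24)

13P = (9, 24)


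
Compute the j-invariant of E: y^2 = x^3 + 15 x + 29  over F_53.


Delta = -16(4 a^3 + 27 b^2) mod 53 = 31
-1728 * (4 a)^3 = -1728 * (4*15)^3 mod 53 = 48
j = 48 * 31^(-1) mod 53 = 46

j = 46 (mod 53)


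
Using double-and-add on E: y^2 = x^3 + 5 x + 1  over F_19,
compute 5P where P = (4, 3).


k = 5 = 101_2 (binary, LSB first: 101)
Double-and-add from P = (4, 3):
  bit 0 = 1: acc = O + (4, 3) = (4, 3)
  bit 1 = 0: acc unchanged = (4, 3)
  bit 2 = 1: acc = (4, 3) + (11, 0) = (10, 5)

5P = (10, 5)


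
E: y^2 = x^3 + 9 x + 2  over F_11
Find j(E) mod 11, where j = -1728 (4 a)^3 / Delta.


Delta = -16(4 a^3 + 27 b^2) mod 11 = 5
-1728 * (4 a)^3 = -1728 * (4*9)^3 mod 11 = 6
j = 6 * 5^(-1) mod 11 = 10

j = 10 (mod 11)


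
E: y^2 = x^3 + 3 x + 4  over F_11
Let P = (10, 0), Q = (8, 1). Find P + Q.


P != Q, so use the chord formula.
s = (y2 - y1) / (x2 - x1) = (1) / (9) mod 11 = 5
x3 = s^2 - x1 - x2 mod 11 = 5^2 - 10 - 8 = 7
y3 = s (x1 - x3) - y1 mod 11 = 5 * (10 - 7) - 0 = 4

P + Q = (7, 4)


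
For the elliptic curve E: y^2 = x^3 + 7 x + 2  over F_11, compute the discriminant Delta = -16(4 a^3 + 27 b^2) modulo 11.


4 a^3 + 27 b^2 = 4*7^3 + 27*2^2 = 1372 + 108 = 1480
Delta = -16 * (1480) = -23680
Delta mod 11 = 3

Delta = 3 (mod 11)


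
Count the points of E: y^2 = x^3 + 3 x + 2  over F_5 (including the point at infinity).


For each x in F_5, count y with y^2 = x^3 + 3 x + 2 mod 5:
  x = 1: RHS = 1, y in [1, 4]  -> 2 point(s)
  x = 2: RHS = 1, y in [1, 4]  -> 2 point(s)
Affine points: 4. Add the point at infinity: total = 5.

#E(F_5) = 5


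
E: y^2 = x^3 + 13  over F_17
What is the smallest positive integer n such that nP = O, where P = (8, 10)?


Compute successive multiples of P until we hit O:
  1P = (8, 10)
  2P = (0, 9)
  3P = (13, 0)
  4P = (0, 8)
  5P = (8, 7)
  6P = O

ord(P) = 6


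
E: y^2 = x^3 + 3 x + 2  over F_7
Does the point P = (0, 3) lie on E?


Check whether y^2 = x^3 + 3 x + 2 (mod 7) for (x, y) = (0, 3).
LHS: y^2 = 3^2 mod 7 = 2
RHS: x^3 + 3 x + 2 = 0^3 + 3*0 + 2 mod 7 = 2
LHS = RHS

Yes, on the curve


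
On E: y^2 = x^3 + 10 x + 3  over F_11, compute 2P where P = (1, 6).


Doubling: s = (3 x1^2 + a) / (2 y1)
s = (3*1^2 + 10) / (2*6) mod 11 = 2
x3 = s^2 - 2 x1 mod 11 = 2^2 - 2*1 = 2
y3 = s (x1 - x3) - y1 mod 11 = 2 * (1 - 2) - 6 = 3

2P = (2, 3)


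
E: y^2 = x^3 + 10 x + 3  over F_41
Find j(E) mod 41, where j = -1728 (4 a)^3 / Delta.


Delta = -16(4 a^3 + 27 b^2) mod 41 = 8
-1728 * (4 a)^3 = -1728 * (4*10)^3 mod 41 = 6
j = 6 * 8^(-1) mod 41 = 11

j = 11 (mod 41)


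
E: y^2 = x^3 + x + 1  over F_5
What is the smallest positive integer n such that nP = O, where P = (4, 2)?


Compute successive multiples of P until we hit O:
  1P = (4, 2)
  2P = (3, 4)
  3P = (2, 4)
  4P = (0, 4)
  5P = (0, 1)
  6P = (2, 1)
  7P = (3, 1)
  8P = (4, 3)
  ... (continuing to 9P)
  9P = O

ord(P) = 9


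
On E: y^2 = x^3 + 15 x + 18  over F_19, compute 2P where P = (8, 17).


k = 2 = 10_2 (binary, LSB first: 01)
Double-and-add from P = (8, 17):
  bit 0 = 0: acc unchanged = O
  bit 1 = 1: acc = O + (8, 2) = (8, 2)

2P = (8, 2)


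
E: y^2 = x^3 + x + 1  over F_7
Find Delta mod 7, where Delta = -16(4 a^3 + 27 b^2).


4 a^3 + 27 b^2 = 4*1^3 + 27*1^2 = 4 + 27 = 31
Delta = -16 * (31) = -496
Delta mod 7 = 1

Delta = 1 (mod 7)


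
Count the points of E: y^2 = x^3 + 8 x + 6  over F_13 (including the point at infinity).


For each x in F_13, count y with y^2 = x^3 + 8 x + 6 mod 13:
  x = 2: RHS = 4, y in [2, 11]  -> 2 point(s)
  x = 6: RHS = 10, y in [6, 7]  -> 2 point(s)
  x = 8: RHS = 10, y in [6, 7]  -> 2 point(s)
  x = 9: RHS = 1, y in [1, 12]  -> 2 point(s)
  x = 12: RHS = 10, y in [6, 7]  -> 2 point(s)
Affine points: 10. Add the point at infinity: total = 11.

#E(F_13) = 11


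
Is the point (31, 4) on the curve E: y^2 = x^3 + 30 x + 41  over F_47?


Check whether y^2 = x^3 + 30 x + 41 (mod 47) for (x, y) = (31, 4).
LHS: y^2 = 4^2 mod 47 = 16
RHS: x^3 + 30 x + 41 = 31^3 + 30*31 + 41 mod 47 = 24
LHS != RHS

No, not on the curve


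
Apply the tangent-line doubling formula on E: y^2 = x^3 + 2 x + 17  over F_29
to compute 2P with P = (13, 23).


Doubling: s = (3 x1^2 + a) / (2 y1)
s = (3*13^2 + 2) / (2*23) mod 29 = 18
x3 = s^2 - 2 x1 mod 29 = 18^2 - 2*13 = 8
y3 = s (x1 - x3) - y1 mod 29 = 18 * (13 - 8) - 23 = 9

2P = (8, 9)


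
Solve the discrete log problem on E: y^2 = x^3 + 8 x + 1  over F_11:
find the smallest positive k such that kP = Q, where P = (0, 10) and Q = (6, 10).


Enumerate multiples of P until we hit Q = (6, 10):
  1P = (0, 10)
  2P = (5, 10)
  3P = (6, 1)
  4P = (10, 5)
  5P = (4, 3)
  6P = (8, 4)
  7P = (7, 9)
  8P = (2, 6)
  9P = (2, 5)
  10P = (7, 2)
  11P = (8, 7)
  12P = (4, 8)
  13P = (10, 6)
  14P = (6, 10)
Match found at i = 14.

k = 14


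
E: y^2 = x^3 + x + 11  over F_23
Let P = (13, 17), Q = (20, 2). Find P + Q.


P != Q, so use the chord formula.
s = (y2 - y1) / (x2 - x1) = (8) / (7) mod 23 = 11
x3 = s^2 - x1 - x2 mod 23 = 11^2 - 13 - 20 = 19
y3 = s (x1 - x3) - y1 mod 23 = 11 * (13 - 19) - 17 = 9

P + Q = (19, 9)


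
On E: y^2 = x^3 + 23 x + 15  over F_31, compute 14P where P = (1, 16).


k = 14 = 1110_2 (binary, LSB first: 0111)
Double-and-add from P = (1, 16):
  bit 0 = 0: acc unchanged = O
  bit 1 = 1: acc = O + (23, 1) = (23, 1)
  bit 2 = 1: acc = (23, 1) + (17, 24) = (10, 6)
  bit 3 = 1: acc = (10, 6) + (2, 10) = (27, 18)

14P = (27, 18)


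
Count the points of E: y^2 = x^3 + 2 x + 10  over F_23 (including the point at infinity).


For each x in F_23, count y with y^2 = x^3 + 2 x + 10 mod 23:
  x = 1: RHS = 13, y in [6, 17]  -> 2 point(s)
  x = 4: RHS = 13, y in [6, 17]  -> 2 point(s)
  x = 6: RHS = 8, y in [10, 13]  -> 2 point(s)
  x = 8: RHS = 9, y in [3, 20]  -> 2 point(s)
  x = 10: RHS = 18, y in [8, 15]  -> 2 point(s)
  x = 11: RHS = 6, y in [11, 12]  -> 2 point(s)
  x = 13: RHS = 2, y in [5, 18]  -> 2 point(s)
  x = 17: RHS = 12, y in [9, 14]  -> 2 point(s)
  x = 18: RHS = 13, y in [6, 17]  -> 2 point(s)
  x = 20: RHS = 0, y in [0]  -> 1 point(s)
Affine points: 19. Add the point at infinity: total = 20.

#E(F_23) = 20


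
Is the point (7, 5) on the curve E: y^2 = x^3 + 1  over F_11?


Check whether y^2 = x^3 + 0 x + 1 (mod 11) for (x, y) = (7, 5).
LHS: y^2 = 5^2 mod 11 = 3
RHS: x^3 + 0 x + 1 = 7^3 + 0*7 + 1 mod 11 = 3
LHS = RHS

Yes, on the curve


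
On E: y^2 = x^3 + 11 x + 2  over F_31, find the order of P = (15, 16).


Compute successive multiples of P until we hit O:
  1P = (15, 16)
  2P = (17, 7)
  3P = (27, 7)
  4P = (7, 9)
  5P = (18, 24)
  6P = (12, 23)
  7P = (6, 25)
  8P = (11, 11)
  ... (continuing to 36P)
  36P = O

ord(P) = 36


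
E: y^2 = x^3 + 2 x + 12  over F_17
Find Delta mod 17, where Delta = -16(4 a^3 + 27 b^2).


4 a^3 + 27 b^2 = 4*2^3 + 27*12^2 = 32 + 3888 = 3920
Delta = -16 * (3920) = -62720
Delta mod 17 = 10

Delta = 10 (mod 17)


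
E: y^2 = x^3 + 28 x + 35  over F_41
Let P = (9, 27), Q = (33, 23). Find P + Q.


P != Q, so use the chord formula.
s = (y2 - y1) / (x2 - x1) = (37) / (24) mod 41 = 34
x3 = s^2 - x1 - x2 mod 41 = 34^2 - 9 - 33 = 7
y3 = s (x1 - x3) - y1 mod 41 = 34 * (9 - 7) - 27 = 0

P + Q = (7, 0)


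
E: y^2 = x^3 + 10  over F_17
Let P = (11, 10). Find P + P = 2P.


Doubling: s = (3 x1^2 + a) / (2 y1)
s = (3*11^2 + 0) / (2*10) mod 17 = 2
x3 = s^2 - 2 x1 mod 17 = 2^2 - 2*11 = 16
y3 = s (x1 - x3) - y1 mod 17 = 2 * (11 - 16) - 10 = 14

2P = (16, 14)


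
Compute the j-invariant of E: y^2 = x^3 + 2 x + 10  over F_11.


Delta = -16(4 a^3 + 27 b^2) mod 11 = 2
-1728 * (4 a)^3 = -1728 * (4*2)^3 mod 11 = 5
j = 5 * 2^(-1) mod 11 = 8

j = 8 (mod 11)


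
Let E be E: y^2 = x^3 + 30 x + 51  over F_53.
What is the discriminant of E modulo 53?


4 a^3 + 27 b^2 = 4*30^3 + 27*51^2 = 108000 + 70227 = 178227
Delta = -16 * (178227) = -2851632
Delta mod 53 = 33

Delta = 33 (mod 53)


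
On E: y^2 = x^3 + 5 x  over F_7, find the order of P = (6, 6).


Compute successive multiples of P until we hit O:
  1P = (6, 6)
  2P = (4, 0)
  3P = (6, 1)
  4P = O

ord(P) = 4


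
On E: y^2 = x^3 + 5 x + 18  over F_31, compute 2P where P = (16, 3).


Doubling: s = (3 x1^2 + a) / (2 y1)
s = (3*16^2 + 5) / (2*3) mod 31 = 10
x3 = s^2 - 2 x1 mod 31 = 10^2 - 2*16 = 6
y3 = s (x1 - x3) - y1 mod 31 = 10 * (16 - 6) - 3 = 4

2P = (6, 4)


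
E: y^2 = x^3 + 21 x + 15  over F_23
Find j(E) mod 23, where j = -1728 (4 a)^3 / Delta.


Delta = -16(4 a^3 + 27 b^2) mod 23 = 4
-1728 * (4 a)^3 = -1728 * (4*21)^3 mod 23 = 18
j = 18 * 4^(-1) mod 23 = 16

j = 16 (mod 23)


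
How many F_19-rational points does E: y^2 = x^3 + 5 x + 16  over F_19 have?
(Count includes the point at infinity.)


For each x in F_19, count y with y^2 = x^3 + 5 x + 16 mod 19:
  x = 0: RHS = 16, y in [4, 15]  -> 2 point(s)
  x = 3: RHS = 1, y in [1, 18]  -> 2 point(s)
  x = 4: RHS = 5, y in [9, 10]  -> 2 point(s)
  x = 8: RHS = 17, y in [6, 13]  -> 2 point(s)
  x = 9: RHS = 11, y in [7, 12]  -> 2 point(s)
  x = 13: RHS = 17, y in [6, 13]  -> 2 point(s)
  x = 17: RHS = 17, y in [6, 13]  -> 2 point(s)
Affine points: 14. Add the point at infinity: total = 15.

#E(F_19) = 15


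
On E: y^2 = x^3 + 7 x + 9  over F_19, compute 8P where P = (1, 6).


k = 8 = 1000_2 (binary, LSB first: 0001)
Double-and-add from P = (1, 6):
  bit 0 = 0: acc unchanged = O
  bit 1 = 0: acc unchanged = O
  bit 2 = 0: acc unchanged = O
  bit 3 = 1: acc = O + (4, 14) = (4, 14)

8P = (4, 14)


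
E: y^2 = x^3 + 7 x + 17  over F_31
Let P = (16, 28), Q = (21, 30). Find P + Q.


P != Q, so use the chord formula.
s = (y2 - y1) / (x2 - x1) = (2) / (5) mod 31 = 19
x3 = s^2 - x1 - x2 mod 31 = 19^2 - 16 - 21 = 14
y3 = s (x1 - x3) - y1 mod 31 = 19 * (16 - 14) - 28 = 10

P + Q = (14, 10)


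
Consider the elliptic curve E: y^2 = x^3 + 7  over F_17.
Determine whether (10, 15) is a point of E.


Check whether y^2 = x^3 + 0 x + 7 (mod 17) for (x, y) = (10, 15).
LHS: y^2 = 15^2 mod 17 = 4
RHS: x^3 + 0 x + 7 = 10^3 + 0*10 + 7 mod 17 = 4
LHS = RHS

Yes, on the curve


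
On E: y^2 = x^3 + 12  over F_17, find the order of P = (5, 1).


Compute successive multiples of P until we hit O:
  1P = (5, 1)
  2P = (15, 15)
  3P = (1, 8)
  4P = (13, 13)
  5P = (14, 11)
  6P = (7, 10)
  7P = (4, 12)
  8P = (10, 3)
  ... (continuing to 18P)
  18P = O

ord(P) = 18


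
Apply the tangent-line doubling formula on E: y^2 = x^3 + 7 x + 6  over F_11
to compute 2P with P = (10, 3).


Doubling: s = (3 x1^2 + a) / (2 y1)
s = (3*10^2 + 7) / (2*3) mod 11 = 9
x3 = s^2 - 2 x1 mod 11 = 9^2 - 2*10 = 6
y3 = s (x1 - x3) - y1 mod 11 = 9 * (10 - 6) - 3 = 0

2P = (6, 0)


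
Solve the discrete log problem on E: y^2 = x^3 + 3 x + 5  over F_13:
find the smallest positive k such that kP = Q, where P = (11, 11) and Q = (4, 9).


Enumerate multiples of P until we hit Q = (4, 9):
  1P = (11, 11)
  2P = (1, 10)
  3P = (4, 4)
  4P = (12, 1)
  5P = (12, 12)
  6P = (4, 9)
Match found at i = 6.

k = 6


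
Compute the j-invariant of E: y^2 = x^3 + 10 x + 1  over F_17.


Delta = -16(4 a^3 + 27 b^2) mod 17 = 15
-1728 * (4 a)^3 = -1728 * (4*10)^3 mod 17 = 4
j = 4 * 15^(-1) mod 17 = 15

j = 15 (mod 17)


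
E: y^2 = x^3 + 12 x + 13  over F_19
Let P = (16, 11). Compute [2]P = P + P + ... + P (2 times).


k = 2 = 10_2 (binary, LSB first: 01)
Double-and-add from P = (16, 11):
  bit 0 = 0: acc unchanged = O
  bit 1 = 1: acc = O + (4, 12) = (4, 12)

2P = (4, 12)


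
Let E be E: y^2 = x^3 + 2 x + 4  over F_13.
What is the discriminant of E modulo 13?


4 a^3 + 27 b^2 = 4*2^3 + 27*4^2 = 32 + 432 = 464
Delta = -16 * (464) = -7424
Delta mod 13 = 12

Delta = 12 (mod 13)


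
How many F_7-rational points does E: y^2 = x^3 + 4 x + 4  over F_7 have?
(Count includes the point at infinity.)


For each x in F_7, count y with y^2 = x^3 + 4 x + 4 mod 7:
  x = 0: RHS = 4, y in [2, 5]  -> 2 point(s)
  x = 1: RHS = 2, y in [3, 4]  -> 2 point(s)
  x = 3: RHS = 1, y in [1, 6]  -> 2 point(s)
  x = 4: RHS = 0, y in [0]  -> 1 point(s)
  x = 5: RHS = 2, y in [3, 4]  -> 2 point(s)
Affine points: 9. Add the point at infinity: total = 10.

#E(F_7) = 10


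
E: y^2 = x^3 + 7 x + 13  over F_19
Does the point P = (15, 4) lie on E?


Check whether y^2 = x^3 + 7 x + 13 (mod 19) for (x, y) = (15, 4).
LHS: y^2 = 4^2 mod 19 = 16
RHS: x^3 + 7 x + 13 = 15^3 + 7*15 + 13 mod 19 = 16
LHS = RHS

Yes, on the curve


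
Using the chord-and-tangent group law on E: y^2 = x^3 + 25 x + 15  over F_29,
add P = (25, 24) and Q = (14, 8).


P != Q, so use the chord formula.
s = (y2 - y1) / (x2 - x1) = (13) / (18) mod 29 = 12
x3 = s^2 - x1 - x2 mod 29 = 12^2 - 25 - 14 = 18
y3 = s (x1 - x3) - y1 mod 29 = 12 * (25 - 18) - 24 = 2

P + Q = (18, 2)


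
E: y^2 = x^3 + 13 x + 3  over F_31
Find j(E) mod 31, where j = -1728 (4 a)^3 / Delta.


Delta = -16(4 a^3 + 27 b^2) mod 31 = 26
-1728 * (4 a)^3 = -1728 * (4*13)^3 mod 31 = 29
j = 29 * 26^(-1) mod 31 = 19

j = 19 (mod 31)


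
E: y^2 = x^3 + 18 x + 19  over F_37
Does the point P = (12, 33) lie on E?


Check whether y^2 = x^3 + 18 x + 19 (mod 37) for (x, y) = (12, 33).
LHS: y^2 = 33^2 mod 37 = 16
RHS: x^3 + 18 x + 19 = 12^3 + 18*12 + 19 mod 37 = 2
LHS != RHS

No, not on the curve


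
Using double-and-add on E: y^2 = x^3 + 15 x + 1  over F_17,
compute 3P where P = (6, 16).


k = 3 = 11_2 (binary, LSB first: 11)
Double-and-add from P = (6, 16):
  bit 0 = 1: acc = O + (6, 16) = (6, 16)
  bit 1 = 1: acc = (6, 16) + (9, 7) = (11, 16)

3P = (11, 16)


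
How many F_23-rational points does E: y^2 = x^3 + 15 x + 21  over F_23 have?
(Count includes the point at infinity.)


For each x in F_23, count y with y^2 = x^3 + 15 x + 21 mod 23:
  x = 2: RHS = 13, y in [6, 17]  -> 2 point(s)
  x = 3: RHS = 1, y in [1, 22]  -> 2 point(s)
  x = 7: RHS = 9, y in [3, 20]  -> 2 point(s)
  x = 8: RHS = 9, y in [3, 20]  -> 2 point(s)
  x = 14: RHS = 8, y in [10, 13]  -> 2 point(s)
  x = 19: RHS = 12, y in [9, 14]  -> 2 point(s)
  x = 20: RHS = 18, y in [8, 15]  -> 2 point(s)
  x = 21: RHS = 6, y in [11, 12]  -> 2 point(s)
Affine points: 16. Add the point at infinity: total = 17.

#E(F_23) = 17


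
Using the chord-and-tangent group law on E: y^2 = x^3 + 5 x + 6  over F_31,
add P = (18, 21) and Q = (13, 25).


P != Q, so use the chord formula.
s = (y2 - y1) / (x2 - x1) = (4) / (26) mod 31 = 24
x3 = s^2 - x1 - x2 mod 31 = 24^2 - 18 - 13 = 18
y3 = s (x1 - x3) - y1 mod 31 = 24 * (18 - 18) - 21 = 10

P + Q = (18, 10)


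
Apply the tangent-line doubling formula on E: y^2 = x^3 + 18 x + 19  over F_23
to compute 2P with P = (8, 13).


Doubling: s = (3 x1^2 + a) / (2 y1)
s = (3*8^2 + 18) / (2*13) mod 23 = 1
x3 = s^2 - 2 x1 mod 23 = 1^2 - 2*8 = 8
y3 = s (x1 - x3) - y1 mod 23 = 1 * (8 - 8) - 13 = 10

2P = (8, 10)


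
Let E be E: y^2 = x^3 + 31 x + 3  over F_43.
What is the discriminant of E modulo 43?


4 a^3 + 27 b^2 = 4*31^3 + 27*3^2 = 119164 + 243 = 119407
Delta = -16 * (119407) = -1910512
Delta mod 43 = 21

Delta = 21 (mod 43)


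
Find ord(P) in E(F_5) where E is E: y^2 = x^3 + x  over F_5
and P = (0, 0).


Compute successive multiples of P until we hit O:
  1P = (0, 0)
  2P = O

ord(P) = 2


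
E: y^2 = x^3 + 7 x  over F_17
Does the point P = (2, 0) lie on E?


Check whether y^2 = x^3 + 7 x + 0 (mod 17) for (x, y) = (2, 0).
LHS: y^2 = 0^2 mod 17 = 0
RHS: x^3 + 7 x + 0 = 2^3 + 7*2 + 0 mod 17 = 5
LHS != RHS

No, not on the curve


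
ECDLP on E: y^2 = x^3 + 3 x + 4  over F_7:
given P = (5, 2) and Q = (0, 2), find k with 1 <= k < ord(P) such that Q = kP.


Enumerate multiples of P until we hit Q = (0, 2):
  1P = (5, 2)
  2P = (1, 6)
  3P = (2, 2)
  4P = (0, 5)
  5P = (6, 0)
  6P = (0, 2)
Match found at i = 6.

k = 6


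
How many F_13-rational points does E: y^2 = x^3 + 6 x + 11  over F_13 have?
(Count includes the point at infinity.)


For each x in F_13, count y with y^2 = x^3 + 6 x + 11 mod 13:
  x = 3: RHS = 4, y in [2, 11]  -> 2 point(s)
  x = 5: RHS = 10, y in [6, 7]  -> 2 point(s)
  x = 6: RHS = 3, y in [4, 9]  -> 2 point(s)
  x = 8: RHS = 12, y in [5, 8]  -> 2 point(s)
  x = 9: RHS = 1, y in [1, 12]  -> 2 point(s)
  x = 11: RHS = 4, y in [2, 11]  -> 2 point(s)
  x = 12: RHS = 4, y in [2, 11]  -> 2 point(s)
Affine points: 14. Add the point at infinity: total = 15.

#E(F_13) = 15


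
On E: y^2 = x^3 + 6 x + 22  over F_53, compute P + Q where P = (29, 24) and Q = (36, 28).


P != Q, so use the chord formula.
s = (y2 - y1) / (x2 - x1) = (4) / (7) mod 53 = 46
x3 = s^2 - x1 - x2 mod 53 = 46^2 - 29 - 36 = 37
y3 = s (x1 - x3) - y1 mod 53 = 46 * (29 - 37) - 24 = 32

P + Q = (37, 32)


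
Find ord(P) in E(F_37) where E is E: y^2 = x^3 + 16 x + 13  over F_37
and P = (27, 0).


Compute successive multiples of P until we hit O:
  1P = (27, 0)
  2P = O

ord(P) = 2
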